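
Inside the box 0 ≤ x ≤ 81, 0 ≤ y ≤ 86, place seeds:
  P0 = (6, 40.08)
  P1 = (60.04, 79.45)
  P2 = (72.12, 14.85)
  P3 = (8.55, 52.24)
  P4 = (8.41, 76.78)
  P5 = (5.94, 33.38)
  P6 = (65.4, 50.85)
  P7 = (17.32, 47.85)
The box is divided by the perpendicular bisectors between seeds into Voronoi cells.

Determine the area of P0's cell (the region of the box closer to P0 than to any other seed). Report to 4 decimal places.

Area of P0's cell: 131.1516

1. box [0,81]×[0,86]: [(0, 0) (81, 0) (81, 86) (0, 86)]
2. ⊥bis P0·P1 via (33.02,59.765): [(0, 0) (76.5609, 0) (13.9069, 86) (0, 86)]  |A|=3890.1136
3. ⊥bis P0·P2 via (39.06,27.465): [(0, 0) (28.5799, 0) (45.0724, 43.2216) (13.9069, 86) (0, 86)]  |A|=2853.2064
4. ⊥bis P0·P3 via (7.275,46.16): [(0, 47.6856) (0, 0) (28.5799, 0) (43.3101, 38.6033)]  |A|=1584.2746
5. ⊥bis P0·P4 via (7.205,58.43): [(0, 47.6856) (0, 0) (28.5799, 0) (43.3101, 38.6033)]  |A|=1584.2746
6. ⊥bis P0·P5 via (5.97,36.73): [(0, 47.6856) (0, 36.7835) (42.4706, 36.4031) (43.3101, 38.6033)]  |A|=282.9672
7. ⊥bis P0·P6 via (35.7,45.465): [(36.6925, 39.991) (0, 47.6856) (0, 36.7835) (37.3347, 36.4491)]  |A|=266.024
8. ⊥bis P0·P7 via (11.66,43.965): [(10.6373, 45.4549) (0, 47.6856) (0, 36.7835) (16.692, 36.634)]  |A|=131.1516
9. canonical 4-gon: [(10.6373, 45.4549) (0, 47.6856) (0, 36.7835) (16.692, 36.634)]
10. shoelace: 131.1516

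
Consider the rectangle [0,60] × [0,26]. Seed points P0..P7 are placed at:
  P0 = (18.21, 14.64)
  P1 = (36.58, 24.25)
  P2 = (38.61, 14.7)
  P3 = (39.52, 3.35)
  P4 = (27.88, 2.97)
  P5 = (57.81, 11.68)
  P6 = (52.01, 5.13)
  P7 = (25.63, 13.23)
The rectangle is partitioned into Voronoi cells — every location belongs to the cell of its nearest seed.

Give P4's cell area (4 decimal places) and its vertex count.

Area of P4's cell: 134.0323 (5 vertices)

1. box [0,60]×[0,26]: [(0, 0) (60, 0) (60, 26) (0, 26)]
2. ⊥bis P4·P0 via (23.045,8.805): [(12.4189, 0) (60, 0) (60, 26) (43.7964, 26)]  |A|=829.2016
3. ⊥bis P4·P1 via (32.23,13.61): [(29.9625, 14.537) (12.4189, 0) (60, 0) (60, 2.2567)]  |A|=379.7358
4. ⊥bis P4·P2 via (33.245,8.835): [(28.4142, 13.254) (12.4189, 0) (42.9034, 0)]  |A|=202.0207
5. ⊥bis P4·P3 via (33.7,3.16): [(33.523, 8.5807) (28.4142, 13.254) (12.4189, 0) (33.8032, 0)]  |A|=162.9777
6. ⊥bis P4·P5 via (42.845,7.325): [(33.523, 8.5807) (28.4142, 13.254) (12.4189, 0) (33.8032, 0)]  |A|=162.9777
7. ⊥bis P4·P6 via (39.945,4.05): [(33.523, 8.5807) (28.4142, 13.254) (12.4189, 0) (33.8032, 0)]  |A|=162.9777
8. ⊥bis P4·P7 via (26.755,8.1): [(33.523, 8.5807) (32.6381, 9.3902) (20.5527, 6.7399) (12.4189, 0) (33.8032, 0)]  |A|=134.0323
9. canonical 5-gon: [(33.523, 8.5807) (32.6381, 9.3902) (20.5527, 6.7399) (12.4189, 0) (33.8032, 0)]
10. shoelace: 134.0323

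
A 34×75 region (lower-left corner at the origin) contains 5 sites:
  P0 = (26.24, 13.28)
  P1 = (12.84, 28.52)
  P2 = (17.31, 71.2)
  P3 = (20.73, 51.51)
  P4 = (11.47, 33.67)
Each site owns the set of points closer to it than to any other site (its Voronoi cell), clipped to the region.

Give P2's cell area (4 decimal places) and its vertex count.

1. box [0,34]×[0,75]: [(0, 0) (34, 0) (34, 75) (0, 75)]
2. ⊥bis P2·P0 via (21.775,42.24): [(0, 38.8828) (34, 44.1248) (34, 75) (0, 75)]  |A|=1138.8708
3. ⊥bis P2·P1 via (15.075,49.86): [(0, 51.4388) (34, 47.8779) (34, 75) (0, 75)]  |A|=861.6148
4. ⊥bis P2·P3 via (19.02,61.355): [(0, 58.0514) (34, 63.9569) (34, 75) (0, 75)]  |A|=475.8592
5. ⊥bis P2·P4 via (14.39,52.435): [(0, 58.0514) (34, 63.9569) (34, 75) (0, 75)]  |A|=475.8592
6. canonical 4-gon: [(0, 58.0514) (34, 63.9569) (34, 75) (0, 75)]
7. shoelace: 475.8592

Area of P2's cell: 475.8592 (4 vertices)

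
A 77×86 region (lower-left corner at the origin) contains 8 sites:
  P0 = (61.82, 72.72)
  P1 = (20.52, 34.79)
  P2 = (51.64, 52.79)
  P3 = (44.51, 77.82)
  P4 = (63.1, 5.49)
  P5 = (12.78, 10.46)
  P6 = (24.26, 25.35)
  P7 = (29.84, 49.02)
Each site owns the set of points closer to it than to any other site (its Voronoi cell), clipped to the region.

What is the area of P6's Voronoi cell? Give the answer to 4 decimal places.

1. box [0,77]×[0,86]: [(0, 0) (77, 0) (77, 86) (0, 86)]
2. ⊥bis P6·P0 via (43.04,49.035): [(0, 83.1617) (0, 0) (77, 0) (77, 22.1079)]  |A|=4052.8794
3. ⊥bis P6·P1 via (22.39,30.07): [(52.1089, 41.8442) (0, 21.1994) (0, 0) (77, 0) (77, 22.1079)]  |A|=2438.4855
4. ⊥bis P6·P2 via (37.95,39.07): [(39.984, 37.0405) (0, 21.1994) (0, 0) (77, 0) (77, 0.1054)]  |A|=1851.827
5. ⊥bis P6·P3 via (34.385,51.585): [(39.984, 37.0405) (0, 21.1994) (0, 0) (77, 0) (77, 0.1054)]  |A|=1851.827
6. ⊥bis P6·P4 via (43.68,15.42): [(49.7516, 27.2942) (39.984, 37.0405) (0, 21.1994) (0, 0) (35.7953, 0)]  |A|=1288.0669
7. ⊥bis P6·P5 via (18.52,17.905): [(37.4772, 3.2892) (49.7516, 27.2942) (39.984, 37.0405) (9.411, 24.9279)]  |A|=677.8067
8. ⊥bis P6·P7 via (27.05,37.185): [(37.4772, 3.2892) (49.7516, 27.2942) (43.7954, 33.2374) (35.3876, 35.2195) (9.411, 24.9279)]  |A|=665.5963
9. canonical 5-gon: [(37.4772, 3.2892) (49.7516, 27.2942) (43.7954, 33.2374) (35.3876, 35.2195) (9.411, 24.9279)]
10. shoelace: 665.5963

Area of P6's cell: 665.5963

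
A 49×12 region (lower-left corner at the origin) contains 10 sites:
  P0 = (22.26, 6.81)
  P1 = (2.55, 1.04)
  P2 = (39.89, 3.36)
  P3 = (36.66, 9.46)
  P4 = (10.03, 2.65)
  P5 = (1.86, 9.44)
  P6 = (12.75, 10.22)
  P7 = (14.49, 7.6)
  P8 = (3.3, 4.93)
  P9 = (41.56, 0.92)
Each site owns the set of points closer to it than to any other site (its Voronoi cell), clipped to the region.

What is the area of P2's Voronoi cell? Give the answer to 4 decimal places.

1. box [0,49]×[0,12]: [(0, 0) (49, 0) (49, 12) (0, 12)]
2. ⊥bis P2·P0 via (31.075,5.085): [(30.0799, 0) (49, 0) (49, 12) (32.4282, 12)]  |A|=212.9513
3. ⊥bis P2·P1 via (21.22,2.2): [(30.0799, 0) (49, 0) (49, 12) (32.4282, 12)]  |A|=212.9513
4. ⊥bis P2·P3 via (38.275,6.41): [(30.532, 2.31) (30.0799, 0) (49, 0) (49, 12) (48.832, 12)]  |A|=133.475
5. ⊥bis P2·P4 via (24.96,3.005): [(30.532, 2.31) (30.0799, 0) (49, 0) (49, 12) (48.832, 12)]  |A|=133.475
6. ⊥bis P2·P5 via (20.875,6.4): [(30.532, 2.31) (30.0799, 0) (49, 0) (49, 12) (48.832, 12)]  |A|=133.475
7. ⊥bis P2·P6 via (26.32,6.79): [(30.532, 2.31) (30.0799, 0) (49, 0) (49, 12) (48.832, 12)]  |A|=133.475
8. ⊥bis P2·P7 via (27.19,5.48): [(30.532, 2.31) (30.0799, 0) (49, 0) (49, 12) (48.832, 12)]  |A|=133.475
9. ⊥bis P2·P8 via (21.595,4.145): [(30.532, 2.31) (30.0799, 0) (49, 0) (49, 12) (48.832, 12)]  |A|=133.475
10. ⊥bis P2·P9 via (40.725,2.14): [(30.532, 2.31) (30.0799, 0) (37.5983, 0) (49, 7.8036) (49, 12) (48.832, 12)]  |A|=88.9877
11. canonical 6-gon: [(30.532, 2.31) (30.0799, 0) (37.5983, 0) (49, 7.8036) (49, 12) (48.832, 12)]
12. shoelace: 88.9877

Area of P2's cell: 88.9877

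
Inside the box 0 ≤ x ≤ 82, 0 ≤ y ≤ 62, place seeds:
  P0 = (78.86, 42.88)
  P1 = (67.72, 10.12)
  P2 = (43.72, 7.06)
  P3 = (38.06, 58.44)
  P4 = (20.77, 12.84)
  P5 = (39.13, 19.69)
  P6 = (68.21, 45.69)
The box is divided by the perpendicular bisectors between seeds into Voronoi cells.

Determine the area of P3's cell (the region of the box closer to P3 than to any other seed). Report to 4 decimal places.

Area of P3's cell: 1128.1562

1. box [0,82]×[0,62]: [(0, 0) (82, 0) (82, 62) (0, 62)]
2. ⊥bis P3·P0 via (58.46,50.66): [(0, 0) (39.1397, 0) (62.7848, 62) (0, 62)]  |A|=3159.6574
3. ⊥bis P3·P1 via (52.89,34.28): [(0, 1.8148) (52.0062, 33.7375) (62.7848, 62) (0, 62)]  |A|=2452.2287
4. ⊥bis P3·P2 via (40.89,32.75): [(0, 28.2456) (52.1006, 33.985) (62.7848, 62) (0, 62)]  |A|=1758.7719
5. ⊥bis P3·P4 via (29.415,35.64): [(0, 46.7932) (37.9044, 32.4211) (52.1006, 33.985) (62.7848, 62) (0, 62)]  |A|=1407.2539
6. ⊥bis P3·P5 via (38.595,39.065): [(0, 46.7932) (21.6184, 38.5962) (54.2023, 39.496) (62.7848, 62) (0, 62)]  |A|=1261.848
7. ⊥bis P3·P6 via (53.135,52.065): [(0, 46.7932) (21.6184, 38.5962) (47.7443, 39.3176) (57.3364, 62) (0, 62)]  |A|=1128.1562
8. canonical 5-gon: [(0, 46.7932) (21.6184, 38.5962) (47.7443, 39.3176) (57.3364, 62) (0, 62)]
9. shoelace: 1128.1562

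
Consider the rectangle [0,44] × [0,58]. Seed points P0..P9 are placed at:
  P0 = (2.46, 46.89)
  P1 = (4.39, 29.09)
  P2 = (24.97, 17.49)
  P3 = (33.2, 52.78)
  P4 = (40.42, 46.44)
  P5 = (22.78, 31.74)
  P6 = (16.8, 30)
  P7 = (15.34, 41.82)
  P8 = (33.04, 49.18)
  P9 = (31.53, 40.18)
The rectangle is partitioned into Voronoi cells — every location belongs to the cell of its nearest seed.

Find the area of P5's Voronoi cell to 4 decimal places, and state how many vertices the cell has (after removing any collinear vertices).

Area of P5's cell: 148.7773 (4 vertices)

1. box [0,44]×[0,58]: [(0, 0) (44, 0) (44, 58) (0, 58)]
2. ⊥bis P5·P0 via (12.62,39.315): [(0, 22.3884) (0, 0) (44, 0) (44, 58) (26.551, 58)]  |A|=2079.238
3. ⊥bis P5·P1 via (13.585,30.415): [(12.3539, 38.9581) (17.9678, 0) (44, 0) (44, 58) (26.551, 58)]  |A|=1590.9497
4. ⊥bis P5·P2 via (23.875,24.615): [(12.3539, 38.9581) (14.6256, 23.1935) (44, 27.7079) (44, 58) (26.551, 58)]  |A|=882.1094
5. ⊥bis P5·P3 via (27.99,42.26): [(18.3684, 47.0251) (12.3539, 38.9581) (14.6256, 23.1935) (44, 27.7079) (44, 34.3311)]  |A|=483.0227
6. ⊥bis P5·P4 via (31.6,39.09): [(29.6388, 41.4434) (18.3684, 47.0251) (12.3539, 38.9581) (14.6256, 23.1935) (41.416, 27.3108)]  |A|=414.8664
7. ⊥bis P5·P6 via (19.79,30.87): [(29.6388, 41.4434) (18.3684, 47.0251) (16.0098, 43.8616) (21.707, 24.2818) (41.416, 27.3108)]  |A|=308.0541
8. ⊥bis P5·P7 via (19.06,36.78): [(29.6388, 41.4434) (27.089, 42.7062) (18.2453, 36.1787) (21.707, 24.2818) (41.416, 27.3108)]  |A|=247.8984
9. ⊥bis P5·P8 via (27.91,40.46): [(32.9092, 37.519) (25.7597, 41.725) (18.2453, 36.1787) (21.707, 24.2818) (41.416, 27.3108)]  |A|=238.6569
10. ⊥bis P5·P9 via (27.155,35.96): [(23.3265, 39.9291) (18.2453, 36.1787) (21.707, 24.2818) (36.2618, 26.5187)]  |A|=148.7773
11. canonical 4-gon: [(23.3265, 39.9291) (18.2453, 36.1787) (21.707, 24.2818) (36.2618, 26.5187)]
12. shoelace: 148.7773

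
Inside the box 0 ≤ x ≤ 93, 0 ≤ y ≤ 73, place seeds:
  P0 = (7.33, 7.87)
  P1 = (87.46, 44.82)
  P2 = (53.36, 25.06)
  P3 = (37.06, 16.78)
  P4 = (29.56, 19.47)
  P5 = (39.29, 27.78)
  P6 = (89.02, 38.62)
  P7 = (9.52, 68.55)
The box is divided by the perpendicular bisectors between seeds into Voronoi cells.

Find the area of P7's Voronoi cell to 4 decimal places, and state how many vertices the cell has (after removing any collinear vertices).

1. box [0,93]×[0,73]: [(0, 0) (93, 0) (93, 73) (0, 73)]
2. ⊥bis P7·P0 via (8.425,38.21): [(0, 38.5141) (93, 35.1576) (93, 73) (0, 73)]  |A|=3363.2672
3. ⊥bis P7·P1 via (48.49,56.685): [(0, 38.5141) (42.4907, 36.9805) (53.4573, 73) (0, 73)]  |A|=1695.4179
4. ⊥bis P7·P2 via (31.44,46.805): [(0, 38.5141) (22.4128, 37.7052) (51.7, 67.228) (53.4573, 73) (0, 73)]  |A|=1388.4286
5. ⊥bis P7·P3 via (23.29,42.665): [(0, 38.5141) (14.5031, 37.9906) (31.8507, 47.219) (51.7, 67.228) (53.4573, 73) (0, 73)]  |A|=1349.4554
6. ⊥bis P7·P4 via (19.54,44.01): [(0, 38.5141) (5.5861, 38.3125) (34.8814, 50.2741) (51.7, 67.228) (53.4573, 73) (0, 73)]  |A|=1278.896
7. ⊥bis P7·P5 via (24.405,48.165): [(0, 38.5141) (5.5861, 38.3125) (17.6679, 43.2456) (52.0397, 68.3436) (53.4573, 73) (0, 73)]  |A|=1177.1717
8. ⊥bis P7·P6 via (49.27,53.585): [(0, 38.5141) (5.5861, 38.3125) (17.6679, 43.2456) (52.0397, 68.3436) (53.4573, 73) (0, 73)]  |A|=1177.1717
9. canonical 6-gon: [(0, 38.5141) (5.5861, 38.3125) (17.6679, 43.2456) (52.0397, 68.3436) (53.4573, 73) (0, 73)]
10. shoelace: 1177.1717

Area of P7's cell: 1177.1717 (6 vertices)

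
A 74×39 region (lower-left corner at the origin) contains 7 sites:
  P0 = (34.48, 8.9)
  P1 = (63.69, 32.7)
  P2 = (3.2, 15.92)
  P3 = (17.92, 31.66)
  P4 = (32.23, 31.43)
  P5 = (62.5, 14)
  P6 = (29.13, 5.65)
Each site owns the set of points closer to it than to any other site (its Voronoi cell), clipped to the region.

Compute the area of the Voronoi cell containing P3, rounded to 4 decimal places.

1. box [0,74]×[0,39]: [(0, 0) (74, 0) (74, 39) (0, 39)]
2. ⊥bis P3·P0 via (26.2,20.28): [(0, 1.2171) (51.9287, 39) (0, 39)]  |A|=981.0088
3. ⊥bis P3·P1 via (40.805,32.18): [(0, 1.2171) (40.8335, 30.9272) (40.65, 39) (0, 39)]  |A|=935.4836
4. ⊥bis P3·P2 via (10.56,23.79): [(0, 33.6657) (19.5146, 15.4157) (40.8335, 30.9272) (40.65, 39) (0, 39)]  |A|=618.8736
5. ⊥bis P3·P4 via (25.075,31.545): [(0, 33.6657) (19.5146, 15.4157) (24.8785, 19.3185) (25.1948, 39) (0, 39)]  |A|=401.3171
6. ⊥bis P3·P5 via (40.21,22.83): [(0, 33.6657) (19.5146, 15.4157) (24.8785, 19.3185) (25.1948, 39) (0, 39)]  |A|=401.3171
7. ⊥bis P3·P6 via (23.525,18.655): [(0, 33.6657) (18.4087, 16.4499) (24.6083, 19.1219) (24.8785, 19.3185) (25.1948, 39) (0, 39)]  |A|=396.6339
8. canonical 6-gon: [(0, 33.6657) (18.4087, 16.4499) (24.6083, 19.1219) (24.8785, 19.3185) (25.1948, 39) (0, 39)]
9. shoelace: 396.6339

Area of P3's cell: 396.6339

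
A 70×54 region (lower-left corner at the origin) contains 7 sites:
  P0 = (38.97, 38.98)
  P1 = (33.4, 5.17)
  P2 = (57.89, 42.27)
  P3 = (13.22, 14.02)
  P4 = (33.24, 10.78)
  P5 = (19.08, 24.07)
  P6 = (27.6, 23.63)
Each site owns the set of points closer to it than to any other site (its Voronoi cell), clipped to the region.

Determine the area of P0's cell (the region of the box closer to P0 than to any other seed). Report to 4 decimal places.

1. box [0,70]×[0,54]: [(0, 0) (70, 0) (70, 54) (0, 54)]
2. ⊥bis P0·P1 via (36.185,22.075): [(0, 28.0363) (70, 16.5042) (70, 54) (0, 54)]  |A|=2221.0845
3. ⊥bis P0·P2 via (48.43,40.625): [(0, 28.0363) (52.1119, 19.4511) (46.1042, 54) (0, 54)]  |A|=1472.9344
4. ⊥bis P0·P3 via (26.095,26.5): [(0, 53.4209) (29.2819, 23.2122) (52.1119, 19.4511) (46.1042, 54) (0, 54)]  |A|=1101.2791
5. ⊥bis P0·P4 via (36.105,24.88): [(0, 53.4209) (25.5953, 27.0155) (51.7196, 21.7072) (46.1042, 54) (0, 54)]  |A|=1036.3695
6. ⊥bis P0·P5 via (29.025,31.525): [(33.6291, 25.3831) (51.7196, 21.7072) (46.1042, 54) (12.1772, 54)]  |A|=767.2183
7. ⊥bis P0·P6 via (33.285,31.305): [(24.0772, 38.1254) (44.1719, 23.2409) (51.7196, 21.7072) (46.1042, 54) (12.1772, 54)]  |A|=710.2797
8. canonical 5-gon: [(24.0772, 38.1254) (44.1719, 23.2409) (51.7196, 21.7072) (46.1042, 54) (12.1772, 54)]
9. shoelace: 710.2797

Area of P0's cell: 710.2797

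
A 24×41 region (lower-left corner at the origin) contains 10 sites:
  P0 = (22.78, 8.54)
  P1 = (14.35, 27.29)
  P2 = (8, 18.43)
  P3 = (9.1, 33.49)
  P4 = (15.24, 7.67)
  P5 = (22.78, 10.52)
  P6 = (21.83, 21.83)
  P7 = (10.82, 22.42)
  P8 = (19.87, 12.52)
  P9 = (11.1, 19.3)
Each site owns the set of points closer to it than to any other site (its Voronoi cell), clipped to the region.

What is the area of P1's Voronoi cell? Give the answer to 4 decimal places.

1. box [0,24]×[0,41]: [(0, 0) (24, 0) (24, 41) (0, 41)]
2. ⊥bis P1·P0 via (18.565,17.915): [(0, 9.5682) (24, 20.3586) (24, 41) (0, 41)]  |A|=624.879
3. ⊥bis P1·P2 via (11.175,22.86): [(0, 30.8692) (18.2637, 17.7795) (24, 20.3586) (24, 41) (0, 41)]  |A|=430.3618
4. ⊥bis P1·P3 via (11.725,30.39): [(6.6567, 26.0983) (18.2637, 17.7795) (24, 20.3586) (24, 40.7842)]  |A|=215.9506
5. ⊥bis P1·P4 via (14.795,17.48): [(6.6567, 26.0983) (18.2637, 17.7795) (24, 20.3586) (24, 40.7842)]  |A|=215.9506
6. ⊥bis P1·P5 via (18.565,18.905): [(6.6567, 26.0983) (17.4649, 18.352) (24, 21.6371) (24, 40.7842)]  |A|=209.1011
7. ⊥bis P1·P6 via (18.09,24.56): [(6.6567, 26.0983) (14.9002, 20.1901) (24, 32.6565) (24, 40.7842)]  |A|=148.7453
8. ⊥bis P1·P7 via (12.585,24.855): [(8.5998, 27.7437) (16.326, 22.1434) (24, 32.6565) (24, 40.7842)]  |A|=124.6854
9. ⊥bis P1·P8 via (17.11,19.905): [(8.5998, 27.7437) (16.326, 22.1434) (24, 32.6565) (24, 40.7842)]  |A|=124.6854
10. ⊥bis P1·P9 via (12.725,23.295): [(8.5998, 27.7437) (16.326, 22.1434) (24, 32.6565) (24, 40.7842)]  |A|=124.6854
11. canonical 4-gon: [(8.5998, 27.7437) (16.326, 22.1434) (24, 32.6565) (24, 40.7842)]
12. shoelace: 124.6854

Area of P1's cell: 124.6854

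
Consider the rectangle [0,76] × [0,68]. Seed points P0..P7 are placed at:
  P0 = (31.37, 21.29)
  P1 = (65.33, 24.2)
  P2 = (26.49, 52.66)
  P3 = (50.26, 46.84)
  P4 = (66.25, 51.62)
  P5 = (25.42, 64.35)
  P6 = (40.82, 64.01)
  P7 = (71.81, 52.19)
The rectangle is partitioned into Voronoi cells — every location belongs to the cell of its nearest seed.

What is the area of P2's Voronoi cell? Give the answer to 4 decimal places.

Area of P2's cell: 825.4849

1. box [0,76]×[0,68]: [(0, 0) (76, 0) (76, 68) (0, 68)]
2. ⊥bis P2·P0 via (28.93,36.975): [(0, 32.4746) (76, 44.2973) (76, 68) (0, 68)]  |A|=2250.6676
3. ⊥bis P2·P1 via (45.91,38.43): [(0, 32.4746) (46.8912, 39.7691) (67.5774, 68) (0, 68)]  |A|=1786.8011
4. ⊥bis P2·P3 via (38.375,49.75): [(0, 32.4746) (35.4972, 37.9966) (42.8434, 68) (0, 68)]  |A|=1273.2513
5. ⊥bis P2·P4 via (46.37,52.14): [(0, 32.4746) (35.4972, 37.9966) (42.8434, 68) (0, 68)]  |A|=1273.2513
6. ⊥bis P2·P5 via (25.955,58.505): [(0, 56.1293) (0, 32.4746) (35.4972, 37.9966) (40.8525, 59.8686)]  |A|=856.5886
7. ⊥bis P2·P6 via (33.655,58.335): [(33.009, 59.1507) (0, 56.1293) (0, 32.4746) (35.4972, 37.9966) (38.8661, 51.7557)]  |A|=825.4849
8. ⊥bis P2·P7 via (49.15,52.425): [(33.009, 59.1507) (0, 56.1293) (0, 32.4746) (35.4972, 37.9966) (38.8661, 51.7557)]  |A|=825.4849
9. canonical 5-gon: [(33.009, 59.1507) (0, 56.1293) (0, 32.4746) (35.4972, 37.9966) (38.8661, 51.7557)]
10. shoelace: 825.4849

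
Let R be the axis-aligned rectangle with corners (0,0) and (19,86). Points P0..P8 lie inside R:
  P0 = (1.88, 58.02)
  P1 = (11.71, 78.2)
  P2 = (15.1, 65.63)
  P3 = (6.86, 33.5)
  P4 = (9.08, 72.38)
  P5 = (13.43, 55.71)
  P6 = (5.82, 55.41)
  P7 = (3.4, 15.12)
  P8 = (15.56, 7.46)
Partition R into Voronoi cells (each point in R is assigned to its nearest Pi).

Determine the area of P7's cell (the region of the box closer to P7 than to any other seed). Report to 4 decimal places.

Area of P7's cell: 232.9254

1. box [0,19]×[0,86]: [(0, 0) (19, 0) (19, 86) (0, 86)]
2. ⊥bis P7·P0 via (2.64,36.57): [(0, 36.4765) (0, 0) (19, 0) (19, 37.1497)]  |A|=699.4481
3. ⊥bis P7·P1 via (7.555,46.66): [(0, 36.4765) (0, 0) (19, 0) (19, 37.1497)]  |A|=699.4481
4. ⊥bis P7·P2 via (9.25,40.375): [(0, 36.4765) (0, 0) (19, 0) (19, 37.1497)]  |A|=699.4481
5. ⊥bis P7·P3 via (5.13,24.31): [(0, 25.2757) (0, 0) (19, 0) (19, 21.699)]  |A|=446.2598
6. ⊥bis P7·P4 via (6.24,43.75): [(0, 25.2757) (0, 0) (19, 0) (19, 21.699)]  |A|=446.2598
7. ⊥bis P7·P5 via (8.415,35.415): [(0, 25.2757) (0, 0) (19, 0) (19, 21.699)]  |A|=446.2598
8. ⊥bis P7·P6 via (4.61,35.265): [(0, 25.2757) (0, 0) (19, 0) (19, 21.699)]  |A|=446.2598
9. ⊥bis P7·P8 via (9.48,11.29): [(16.3511, 22.1976) (0, 25.2757) (0, 0) (2.368, 0)]  |A|=232.9254
10. canonical 4-gon: [(16.3511, 22.1976) (0, 25.2757) (0, 0) (2.368, 0)]
11. shoelace: 232.9254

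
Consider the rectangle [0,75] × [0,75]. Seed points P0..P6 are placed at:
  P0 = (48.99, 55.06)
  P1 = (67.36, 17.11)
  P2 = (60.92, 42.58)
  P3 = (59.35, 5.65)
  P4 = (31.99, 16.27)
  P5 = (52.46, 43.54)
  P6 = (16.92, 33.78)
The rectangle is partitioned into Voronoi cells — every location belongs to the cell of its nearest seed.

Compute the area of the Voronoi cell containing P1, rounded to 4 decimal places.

Area of P1's cell: 434.2935

1. box [0,75]×[0,75]: [(0, 0) (75, 0) (75, 75) (0, 75)]
2. ⊥bis P1·P0 via (58.175,36.085): [(0, 7.9249) (0, 0) (75, 0) (75, 44.2293)]  |A|=1955.7826
3. ⊥bis P1·P2 via (64.14,29.845): [(24.6636, 19.8635) (0, 7.9249) (0, 0) (75, 0) (75, 32.5909)]  |A|=1662.8658
4. ⊥bis P1·P3 via (63.355,11.38): [(44.1634, 24.794) (75, 3.2407) (75, 32.5909)]  |A|=452.5299
5. ⊥bis P1·P4 via (49.675,16.69): [(49.4508, 26.1309) (49.5723, 21.0134) (75, 3.2407) (75, 32.5909)]  |A|=438.9198
6. ⊥bis P1·P5 via (59.91,30.325): [(54.9261, 27.5153) (49.4907, 24.4511) (49.5723, 21.0134) (75, 3.2407) (75, 32.5909)]  |A|=434.2935
7. ⊥bis P1·P6 via (42.14,25.445): [(54.9261, 27.5153) (49.4907, 24.4511) (49.5723, 21.0134) (75, 3.2407) (75, 32.5909)]  |A|=434.2935
8. canonical 5-gon: [(54.9261, 27.5153) (49.4907, 24.4511) (49.5723, 21.0134) (75, 3.2407) (75, 32.5909)]
9. shoelace: 434.2935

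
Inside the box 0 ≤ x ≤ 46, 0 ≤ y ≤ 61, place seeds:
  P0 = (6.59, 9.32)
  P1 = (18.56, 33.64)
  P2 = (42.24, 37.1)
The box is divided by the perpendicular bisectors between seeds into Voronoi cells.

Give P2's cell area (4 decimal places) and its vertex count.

1. box [0,46]×[0,61]: [(0, 0) (46, 0) (46, 61) (0, 61)]
2. ⊥bis P2·P0 via (24.415,23.21): [(0, 54.5417) (42.5012, 0) (46, 0) (46, 61) (0, 61)]  |A|=1646.9555
3. ⊥bis P2·P1 via (30.4,35.37): [(33.968, 10.9506) (42.5012, 0) (46, 0) (46, 61) (26.6551, 61)]  |A|=870.2326
4. canonical 5-gon: [(33.968, 10.9506) (42.5012, 0) (46, 0) (46, 61) (26.6551, 61)]
5. shoelace: 870.2326

Area of P2's cell: 870.2326 (5 vertices)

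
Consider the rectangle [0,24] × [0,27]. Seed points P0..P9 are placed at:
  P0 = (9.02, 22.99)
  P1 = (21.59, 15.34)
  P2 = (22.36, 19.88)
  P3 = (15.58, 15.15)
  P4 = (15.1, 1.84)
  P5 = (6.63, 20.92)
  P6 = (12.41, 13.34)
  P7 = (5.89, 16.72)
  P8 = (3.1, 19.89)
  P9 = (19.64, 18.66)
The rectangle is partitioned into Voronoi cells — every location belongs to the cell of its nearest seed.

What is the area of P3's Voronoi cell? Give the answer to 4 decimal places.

1. box [0,24]×[0,27]: [(0, 0) (24, 0) (24, 27) (0, 27)]
2. ⊥bis P3·P0 via (12.3,19.07): [(0, 8.7782) (0, 0) (24, 0) (24, 27) (21.7773, 27)]  |A|=449.5886
3. ⊥bis P3·P1 via (18.585,15.245): [(18.3052, 24.0948) (0, 8.7782) (0, 0) (19.067, 0)]  |A|=310.0502
4. ⊥bis P3·P2 via (18.97,17.515): [(18.4916, 18.2008) (15.8266, 22.0208) (0, 8.7782) (0, 0) (19.067, 0)]  |A|=302.5524
5. ⊥bis P3·P4 via (15.34,8.495): [(18.8023, 8.3701) (18.4916, 18.2008) (15.8266, 22.0208) (0.3094, 9.0371)]  |A|=137.7339
6. ⊥bis P3·P5 via (11.105,18.035): [(5.1906, 8.861) (18.8023, 8.3701) (18.4916, 18.2008) (15.8266, 22.0208) (11.1541, 18.1112)]  |A|=114.633
7. ⊥bis P3·P6 via (13.995,14.245): [(17.3189, 8.4236) (18.8023, 8.3701) (18.4916, 18.2008) (15.8266, 22.0208) (11.5827, 18.4698)]  |A|=54.053
8. ⊥bis P3·P7 via (10.735,15.935): [(17.3189, 8.4236) (18.8023, 8.3701) (18.4916, 18.2008) (15.8266, 22.0208) (11.5827, 18.4698)]  |A|=54.053
9. ⊥bis P3·P8 via (9.34,17.52): [(17.3189, 8.4236) (18.8023, 8.3701) (18.4916, 18.2008) (15.8266, 22.0208) (11.5827, 18.4698)]  |A|=54.053
10. ⊥bis P3·P9 via (17.61,16.905): [(17.3189, 8.4236) (18.8023, 8.3701) (18.5675, 15.7974) (14.2951, 20.7394) (11.5827, 18.4698)]  |A|=44.4739
11. canonical 5-gon: [(17.3189, 8.4236) (18.8023, 8.3701) (18.5675, 15.7974) (14.2951, 20.7394) (11.5827, 18.4698)]
12. shoelace: 44.4739

Area of P3's cell: 44.4739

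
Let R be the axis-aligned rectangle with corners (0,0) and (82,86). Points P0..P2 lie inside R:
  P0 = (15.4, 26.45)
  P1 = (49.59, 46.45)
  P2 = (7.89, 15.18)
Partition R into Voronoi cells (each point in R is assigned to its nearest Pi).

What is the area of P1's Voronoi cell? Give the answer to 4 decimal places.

1. box [0,82]×[0,86]: [(0, 0) (82, 0) (82, 86) (0, 86)]
2. ⊥bis P1·P0 via (32.495,36.45): [(53.817, 0) (82, 0) (82, 86) (3.5099, 86)]  |A|=4586.9416
3. ⊥bis P1·P2 via (28.74,30.815): [(53.817, 0) (82, 0) (82, 86) (3.5099, 86)]  |A|=4586.9416
4. canonical 4-gon: [(53.817, 0) (82, 0) (82, 86) (3.5099, 86)]
5. shoelace: 4586.9416

Area of P1's cell: 4586.9416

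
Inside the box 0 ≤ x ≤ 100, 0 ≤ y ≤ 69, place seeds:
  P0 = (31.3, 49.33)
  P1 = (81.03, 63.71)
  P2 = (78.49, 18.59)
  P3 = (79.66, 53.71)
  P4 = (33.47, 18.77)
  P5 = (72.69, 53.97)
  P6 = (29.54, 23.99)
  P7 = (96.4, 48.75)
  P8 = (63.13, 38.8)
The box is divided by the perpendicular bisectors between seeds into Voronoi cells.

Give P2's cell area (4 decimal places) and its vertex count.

Area of P2's cell: 1277.9321 (6 vertices)

1. box [0,100]×[0,69]: [(0, 0) (100, 0) (100, 69) (0, 69)]
2. ⊥bis P2·P0 via (54.895,33.96): [(32.7731, 0) (100, 0) (100, 69) (77.7204, 69)]  |A|=3087.9735
3. ⊥bis P2·P1 via (79.76,41.15): [(60.2925, 42.2459) (32.7731, 0) (100, 0) (100, 40.0106)]  |A|=2214.39
4. ⊥bis P2·P3 via (79.075,36.15): [(56.8049, 36.8919) (32.7731, 0) (100, 0) (100, 35.4529)]  |A|=2005.7599
5. ⊥bis P2·P4 via (55.98,18.68): [(56.8049, 36.8919) (56.0482, 35.7303) (55.9053, 0) (100, 0) (100, 35.4529)]  |A|=1592.5005
6. ⊥bis P2·P5 via (75.59,36.28): [(75.5195, 36.2684) (56.0376, 33.0747) (55.9053, 0) (100, 0) (100, 35.4529)]  |A|=1555.5436
7. ⊥bis P2·P6 via (54.015,21.29): [(75.5195, 36.2684) (56.0376, 33.0747) (55.9053, 0) (100, 0) (100, 35.4529)]  |A|=1555.5436
8. ⊥bis P2·P7 via (87.445,33.67): [(83.518, 36.002) (75.5195, 36.2684) (56.0376, 33.0747) (55.9053, 0) (100, 0) (100, 26.2144)]  |A|=1479.4094
9. ⊥bis P2·P8 via (70.81,28.695): [(83.518, 36.002) (80.5541, 36.1007) (55.975, 17.4201) (55.9053, 0) (100, 0) (100, 26.2144)]  |A|=1277.9321
10. canonical 6-gon: [(83.518, 36.002) (80.5541, 36.1007) (55.975, 17.4201) (55.9053, 0) (100, 0) (100, 26.2144)]
11. shoelace: 1277.9321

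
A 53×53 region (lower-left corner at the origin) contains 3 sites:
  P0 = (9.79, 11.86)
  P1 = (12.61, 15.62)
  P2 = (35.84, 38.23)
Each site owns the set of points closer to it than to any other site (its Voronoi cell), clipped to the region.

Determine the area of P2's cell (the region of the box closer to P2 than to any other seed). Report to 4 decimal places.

1. box [0,53]×[0,53]: [(0, 0) (53, 0) (53, 53) (0, 53)]
2. ⊥bis P2·P0 via (22.815,25.045): [(0, 47.5831) (48.1677, 0) (53, 0) (53, 53) (0, 53)]  |A|=1663.0159
3. ⊥bis P2·P1 via (24.225,26.925): [(0, 51.8143) (50.4314, 0) (53, 0) (53, 53) (0, 53)]  |A|=1502.467
4. canonical 5-gon: [(0, 51.8143) (50.4314, 0) (53, 0) (53, 53) (0, 53)]
5. shoelace: 1502.467

Area of P2's cell: 1502.4670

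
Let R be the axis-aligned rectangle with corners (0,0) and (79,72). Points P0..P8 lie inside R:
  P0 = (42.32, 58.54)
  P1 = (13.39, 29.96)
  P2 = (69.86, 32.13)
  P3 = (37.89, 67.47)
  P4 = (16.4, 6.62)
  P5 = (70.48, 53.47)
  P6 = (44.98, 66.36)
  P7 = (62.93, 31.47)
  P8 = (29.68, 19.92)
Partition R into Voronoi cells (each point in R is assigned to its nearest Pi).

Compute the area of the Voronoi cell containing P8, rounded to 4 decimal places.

1. box [0,79]×[0,72]: [(0, 0) (79, 0) (79, 72) (0, 72)]
2. ⊥bis P8·P0 via (36,39.23): [(0, 51.0125) (0, 0) (79, 0) (79, 25.1565)]  |A|=3008.6739
3. ⊥bis P8·P1 via (21.535,24.94): [(31.292, 40.7709) (6.1638, 0) (79, 0) (79, 25.1565)]  |A|=2084.8808
4. ⊥bis P8·P2 via (49.77,26.025): [(46.8348, 35.6838) (31.292, 40.7709) (6.1638, 0) (57.6785, 0)]  |A|=1299.8842
5. ⊥bis P8·P3 via (33.785,43.695): [(46.8348, 35.6838) (31.292, 40.7709) (6.1638, 0) (57.6785, 0)]  |A|=1299.8842
6. ⊥bis P8·P4 via (23.04,13.27): [(46.8348, 35.6838) (31.292, 40.7709) (17.6559, 18.646) (36.33, 0) (57.6785, 0)]  |A|=1018.6437
7. ⊥bis P8·P5 via (50.08,36.695): [(46.8348, 35.6838) (31.292, 40.7709) (17.6559, 18.646) (36.33, 0) (57.6785, 0)]  |A|=1018.6437
8. ⊥bis P8·P6 via (37.33,43.14): [(46.8348, 35.6838) (31.292, 40.7709) (17.6559, 18.646) (36.33, 0) (57.6785, 0)]  |A|=1018.6437
9. ⊥bis P8·P7 via (46.305,25.695): [(42.3221, 37.1608) (31.292, 40.7709) (17.6559, 18.646) (36.33, 0) (55.2306, 0)]  |A|=900.653
10. canonical 5-gon: [(42.3221, 37.1608) (31.292, 40.7709) (17.6559, 18.646) (36.33, 0) (55.2306, 0)]
11. shoelace: 900.653

Area of P8's cell: 900.6530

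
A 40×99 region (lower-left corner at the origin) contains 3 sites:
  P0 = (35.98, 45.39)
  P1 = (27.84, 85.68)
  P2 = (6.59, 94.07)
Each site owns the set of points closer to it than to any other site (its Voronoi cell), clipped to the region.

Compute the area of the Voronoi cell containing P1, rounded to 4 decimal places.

Area of P1's cell: 921.2520

1. box [0,40]×[0,99]: [(0, 0) (40, 0) (40, 99) (0, 99)]
2. ⊥bis P1·P0 via (31.91,65.535): [(0, 59.0881) (40, 67.1695) (40, 99) (0, 99)]  |A|=1434.8496
3. ⊥bis P1·P2 via (17.215,89.875): [(5.4982, 60.1989) (40, 67.1695) (40, 99) (20.8178, 99)]  |A|=921.252
4. canonical 4-gon: [(5.4982, 60.1989) (40, 67.1695) (40, 99) (20.8178, 99)]
5. shoelace: 921.252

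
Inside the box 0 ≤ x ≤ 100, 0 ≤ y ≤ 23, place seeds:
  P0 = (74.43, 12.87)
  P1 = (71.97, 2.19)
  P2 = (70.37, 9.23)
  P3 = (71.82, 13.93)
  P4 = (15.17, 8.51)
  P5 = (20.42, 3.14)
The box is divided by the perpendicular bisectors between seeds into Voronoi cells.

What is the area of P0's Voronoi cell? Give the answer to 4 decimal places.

Area of P0's cell: 477.0538

1. box [0,100]×[0,23]: [(0, 0) (100, 0) (100, 23) (0, 23)]
2. ⊥bis P0·P1 via (73.2,7.53): [(100, 1.357) (100, 23) (6.0376, 23)]  |A|=1016.8161
3. ⊥bis P0·P2 via (72.4,11.05): [(76.169, 6.8461) (100, 1.357) (100, 23) (61.6862, 23)]  |A|=567.3457
4. ⊥bis P0·P3 via (73.125,13.4): [(72.2421, 11.2261) (76.169, 6.8461) (100, 1.357) (100, 23) (77.0239, 23)]  |A|=477.0538
5. ⊥bis P0·P4 via (44.8,10.69): [(72.2421, 11.2261) (76.169, 6.8461) (100, 1.357) (100, 23) (77.0239, 23)]  |A|=477.0538
6. ⊥bis P0·P5 via (47.425,8.005): [(72.2421, 11.2261) (76.169, 6.8461) (100, 1.357) (100, 23) (77.0239, 23)]  |A|=477.0538
7. canonical 5-gon: [(72.2421, 11.2261) (76.169, 6.8461) (100, 1.357) (100, 23) (77.0239, 23)]
8. shoelace: 477.0538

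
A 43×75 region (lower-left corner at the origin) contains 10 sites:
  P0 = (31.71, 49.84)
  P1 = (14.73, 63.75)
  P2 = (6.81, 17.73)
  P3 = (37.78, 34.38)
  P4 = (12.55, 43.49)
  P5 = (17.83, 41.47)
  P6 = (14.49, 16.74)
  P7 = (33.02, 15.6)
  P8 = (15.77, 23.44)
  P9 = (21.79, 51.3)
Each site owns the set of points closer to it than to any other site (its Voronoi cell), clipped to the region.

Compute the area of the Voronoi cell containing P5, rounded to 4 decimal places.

1. box [0,43]×[0,75]: [(0, 0) (43, 0) (43, 75) (0, 75)]
2. ⊥bis P5·P0 via (24.77,45.655): [(0, 0) (43, 0) (43, 15.4241) (7.0742, 75) (0, 75)]  |A|=2154.8447
3. ⊥bis P5·P1 via (16.28,52.61): [(0, 50.3448) (0, 0) (43, 0) (43, 15.4241) (20.2434, 53.1615)]  |A|=1828.0472
4. ⊥bis P5·P2 via (12.32,29.6): [(0, 50.3448) (0, 35.3189) (43, 15.3585) (43, 15.4241) (20.2434, 53.1615)]  |A|=738.4837
5. ⊥bis P5·P3 via (27.805,37.925): [(0, 50.3448) (0, 35.3189) (23.0725, 24.6087) (28.4081, 39.622) (20.2434, 53.1615)]  |A|=563.7395
6. ⊥bis P5·P4 via (15.19,42.48): [(19.2221, 53.0194) (10.5727, 30.4111) (23.0725, 24.6087) (28.4081, 39.622) (20.2434, 53.1615)]  |A|=278.5841
7. ⊥bis P5·P6 via (16.16,29.105): [(19.2221, 53.0194) (10.5727, 30.4111) (12.2482, 29.6333) (24.2807, 28.0082) (28.4081, 39.622) (20.2434, 53.1615)]  |A|=257.1501
8. ⊥bis P5·P7 via (25.425,28.535): [(19.2221, 53.0194) (10.5727, 30.4111) (12.2482, 29.6333) (24.2807, 28.0082) (28.4081, 39.622) (20.2434, 53.1615)]  |A|=257.1501
9. ⊥bis P5·P8 via (16.8,32.455): [(19.2221, 53.0194) (11.5827, 33.0511) (25.5075, 31.4601) (28.4081, 39.622) (20.2434, 53.1615)]  |A|=209.515
10. ⊥bis P5·P9 via (19.81,46.385): [(17.1014, 47.4762) (11.5827, 33.0511) (25.5075, 31.4601) (28.4081, 39.622) (25.7801, 43.98)]  |A|=176.6719
11. canonical 5-gon: [(17.1014, 47.4762) (11.5827, 33.0511) (25.5075, 31.4601) (28.4081, 39.622) (25.7801, 43.98)]
12. shoelace: 176.6719

Area of P5's cell: 176.6719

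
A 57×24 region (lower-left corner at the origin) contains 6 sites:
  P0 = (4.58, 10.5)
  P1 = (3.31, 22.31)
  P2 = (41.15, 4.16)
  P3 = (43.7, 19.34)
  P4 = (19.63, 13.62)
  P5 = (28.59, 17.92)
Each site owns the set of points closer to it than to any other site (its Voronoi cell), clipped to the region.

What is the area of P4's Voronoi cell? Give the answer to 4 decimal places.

Area of P4's cell: 299.2998

1. box [0,57]×[0,24]: [(0, 0) (57, 0) (57, 24) (0, 24)]
2. ⊥bis P4·P0 via (12.105,12.06): [(14.6051, 0) (57, 0) (57, 24) (9.6297, 24)]  |A|=1077.1815
3. ⊥bis P4·P1 via (11.47,17.965): [(11.0459, 17.1686) (14.6051, 0) (57, 0) (57, 24) (14.6835, 24)]  |A|=1059.9194
4. ⊥bis P4·P2 via (30.39,8.89): [(11.0459, 17.1686) (14.6051, 0) (26.482, 0) (37.0322, 24) (14.6835, 24)]  |A|=454.0904
5. ⊥bis P4·P3 via (31.665,16.48): [(11.0459, 17.1686) (14.6051, 0) (26.482, 0) (32.3884, 13.436) (29.8779, 24) (14.6835, 24)]  |A|=416.3015
6. ⊥bis P4·P5 via (24.11,15.77): [(11.0459, 17.1686) (14.6051, 0) (26.482, 0) (28.9662, 5.6511) (20.1603, 24) (14.6835, 24)]  |A|=299.2998
7. canonical 6-gon: [(11.0459, 17.1686) (14.6051, 0) (26.482, 0) (28.9662, 5.6511) (20.1603, 24) (14.6835, 24)]
8. shoelace: 299.2998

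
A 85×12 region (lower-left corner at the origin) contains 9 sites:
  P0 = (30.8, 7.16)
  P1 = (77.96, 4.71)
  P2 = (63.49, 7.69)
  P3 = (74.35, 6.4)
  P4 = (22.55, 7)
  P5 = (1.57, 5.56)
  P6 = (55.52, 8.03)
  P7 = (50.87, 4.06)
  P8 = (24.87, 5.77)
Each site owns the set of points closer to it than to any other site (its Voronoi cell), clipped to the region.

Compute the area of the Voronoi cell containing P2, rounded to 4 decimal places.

Area of P2's cell: 112.4426

1. box [0,85]×[0,12]: [(0, 0) (85, 0) (85, 12) (0, 12)]
2. ⊥bis P2·P0 via (47.145,7.425): [(47.2654, 0) (85, 0) (85, 12) (47.0708, 12)]  |A|=453.9828
3. ⊥bis P2·P1 via (70.725,6.2): [(47.2654, 0) (69.4482, 0) (71.9195, 12) (47.0708, 12)]  |A|=282.1885
4. ⊥bis P2·P3 via (68.92,7.045): [(47.2654, 0) (68.0832, 0) (69.5086, 12) (47.0708, 12)]  |A|=259.5332
5. ⊥bis P2·P4 via (43.02,7.345): [(47.2654, 0) (68.0832, 0) (69.5086, 12) (47.0708, 12)]  |A|=259.5332
6. ⊥bis P2·P5 via (32.53,6.625): [(47.2654, 0) (68.0832, 0) (69.5086, 12) (47.0708, 12)]  |A|=259.5332
7. ⊥bis P2·P6 via (59.505,7.86): [(59.1697, 0) (68.0832, 0) (69.5086, 12) (59.6816, 12)]  |A|=112.4426
8. ⊥bis P2·P7 via (57.18,5.875): [(59.1697, 0) (68.0832, 0) (69.5086, 12) (59.6816, 12)]  |A|=112.4426
9. ⊥bis P2·P8 via (44.18,6.73): [(59.1697, 0) (68.0832, 0) (69.5086, 12) (59.6816, 12)]  |A|=112.4426
10. canonical 4-gon: [(59.1697, 0) (68.0832, 0) (69.5086, 12) (59.6816, 12)]
11. shoelace: 112.4426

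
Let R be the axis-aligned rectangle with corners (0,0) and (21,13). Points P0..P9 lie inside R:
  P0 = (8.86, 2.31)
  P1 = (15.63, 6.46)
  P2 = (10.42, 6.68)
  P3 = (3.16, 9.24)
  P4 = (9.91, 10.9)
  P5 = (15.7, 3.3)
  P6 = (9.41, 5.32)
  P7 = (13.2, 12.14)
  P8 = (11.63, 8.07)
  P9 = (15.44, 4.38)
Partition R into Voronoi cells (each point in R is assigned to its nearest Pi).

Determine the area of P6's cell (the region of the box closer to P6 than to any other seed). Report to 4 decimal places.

Area of P6's cell: 18.0591

1. box [0,21]×[0,13]: [(0, 0) (21, 0) (21, 13) (0, 13)]
2. ⊥bis P6·P0 via (9.135,3.815): [(0, 5.4842) (21, 1.647) (21, 13) (0, 13)]  |A|=198.1228
3. ⊥bis P6·P1 via (12.52,5.89): [(0, 5.4842) (13.0308, 3.1031) (11.2169, 13) (0, 13)]  |A|=104.4743
4. ⊥bis P6·P2 via (9.915,6): [(0, 5.4842) (13.0308, 3.1031) (12.9071, 3.7779) (0.4893, 13) (0, 13)]  |A|=55.0089
5. ⊥bis P6·P3 via (6.285,7.28): [(4.6282, 4.6385) (13.0308, 3.1031) (12.9071, 3.7779) (6.8908, 8.2459)]  |A|=18.6461
6. ⊥bis P6·P4 via (9.66,8.11): [(4.6282, 4.6385) (13.0308, 3.1031) (12.9071, 3.7779) (6.8908, 8.2459)]  |A|=18.6461
7. ⊥bis P6·P5 via (12.555,4.31): [(4.6282, 4.6385) (12.2153, 3.2522) (12.4848, 4.0915) (6.8908, 8.2459)]  |A|=18.1607
8. ⊥bis P6·P7 via (11.305,8.73): [(4.6282, 4.6385) (12.2153, 3.2522) (12.4848, 4.0915) (6.8908, 8.2459)]  |A|=18.1607
9. ⊥bis P6·P8 via (10.52,6.695): [(4.6282, 4.6385) (12.2153, 3.2522) (12.4848, 4.0915) (6.8908, 8.2459)]  |A|=18.1607
10. ⊥bis P6·P9 via (12.425,4.85): [(4.6282, 4.6385) (12.177, 3.2592) (12.3252, 4.21) (6.8908, 8.2459)]  |A|=18.0591
11. canonical 4-gon: [(4.6282, 4.6385) (12.177, 3.2592) (12.3252, 4.21) (6.8908, 8.2459)]
12. shoelace: 18.0591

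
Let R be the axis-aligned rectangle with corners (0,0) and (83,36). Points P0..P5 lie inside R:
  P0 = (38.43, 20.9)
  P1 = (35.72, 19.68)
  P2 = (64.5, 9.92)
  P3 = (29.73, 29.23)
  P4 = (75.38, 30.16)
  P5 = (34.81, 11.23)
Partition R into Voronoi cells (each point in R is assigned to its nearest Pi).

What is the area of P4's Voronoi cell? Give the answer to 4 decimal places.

1. box [0,83]×[0,36]: [(0, 0) (83, 0) (83, 36) (0, 36)]
2. ⊥bis P4·P0 via (56.905,25.53): [(63.303, 0) (83, 0) (83, 36) (54.2811, 36)]  |A|=871.4849
3. ⊥bis P4·P1 via (55.55,24.92): [(63.303, 0) (83, 0) (83, 36) (54.2811, 36)]  |A|=871.4849
4. ⊥bis P4·P2 via (69.94,20.04): [(56.4657, 27.2831) (83, 13.0196) (83, 36) (54.2811, 36)]  |A|=430.0543
5. ⊥bis P4·P3 via (52.555,29.695): [(56.4657, 27.2831) (83, 13.0196) (83, 36) (54.2811, 36)]  |A|=430.0543
6. ⊥bis P4·P5 via (55.095,20.695): [(56.4657, 27.2831) (83, 13.0196) (83, 36) (54.2811, 36)]  |A|=430.0543
7. canonical 4-gon: [(56.4657, 27.2831) (83, 13.0196) (83, 36) (54.2811, 36)]
8. shoelace: 430.0543

Area of P4's cell: 430.0543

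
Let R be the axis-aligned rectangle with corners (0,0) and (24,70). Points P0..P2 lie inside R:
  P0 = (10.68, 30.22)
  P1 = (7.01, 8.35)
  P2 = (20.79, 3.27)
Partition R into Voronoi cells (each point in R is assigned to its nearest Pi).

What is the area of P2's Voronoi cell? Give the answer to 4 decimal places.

Area of P2's cell: 165.0691

1. box [0,24]×[0,70]: [(0, 0) (24, 0) (24, 70) (0, 70)]
2. ⊥bis P2·P0 via (15.735,16.745): [(0, 10.8422) (0, 0) (24, 0) (24, 19.8455)]  |A|=368.2525
3. ⊥bis P2·P1 via (13.9,5.81): [(18.2837, 17.7011) (11.7581, 0) (24, 0) (24, 19.8455)]  |A|=165.0691
4. canonical 4-gon: [(18.2837, 17.7011) (11.7581, 0) (24, 0) (24, 19.8455)]
5. shoelace: 165.0691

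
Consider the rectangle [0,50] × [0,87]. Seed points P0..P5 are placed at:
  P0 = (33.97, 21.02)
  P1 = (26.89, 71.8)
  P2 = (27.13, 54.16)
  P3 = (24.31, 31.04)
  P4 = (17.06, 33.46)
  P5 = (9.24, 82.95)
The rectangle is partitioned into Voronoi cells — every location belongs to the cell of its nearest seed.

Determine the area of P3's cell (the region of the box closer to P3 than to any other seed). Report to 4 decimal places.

Area of P3's cell: 327.0599

1. box [0,50]×[0,87]: [(0, 0) (50, 0) (50, 87) (0, 87)]
2. ⊥bis P3·P0 via (29.14,26.03): [(0, 0) (2.1399, 0) (50, 46.1405) (50, 87) (0, 87)]  |A|=3245.8555
3. ⊥bis P3·P1 via (25.6,51.42): [(0, 53.0404) (0, 0) (2.1399, 0) (50, 46.1405) (50, 49.8755)]  |A|=1468.7544
4. ⊥bis P3·P2 via (25.72,42.6): [(0, 45.7371) (0, 0) (2.1399, 0) (44.0131, 40.3687)]  |A|=1049.7099
5. ⊥bis P3·P4 via (20.685,32.25): [(24.2016, 42.7852) (13.6118, 11.0597) (44.0131, 40.3687)]  |A|=327.0599
6. ⊥bis P3·P5 via (16.775,56.995): [(24.2016, 42.7852) (13.6118, 11.0597) (44.0131, 40.3687)]  |A|=327.0599
7. canonical 3-gon: [(24.2016, 42.7852) (13.6118, 11.0597) (44.0131, 40.3687)]
8. shoelace: 327.0599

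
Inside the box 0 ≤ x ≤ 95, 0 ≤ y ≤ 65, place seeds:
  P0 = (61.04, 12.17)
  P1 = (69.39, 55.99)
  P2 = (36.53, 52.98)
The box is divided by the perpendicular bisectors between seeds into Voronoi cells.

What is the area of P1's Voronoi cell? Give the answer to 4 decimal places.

Area of P1's cell: 1359.9353

1. box [0,95]×[0,65]: [(0, 0) (95, 0) (95, 65) (0, 65)]
2. ⊥bis P1·P0 via (65.215,34.08): [(0, 46.5069) (95, 28.4044) (95, 65) (0, 65)]  |A|=2616.7148
3. ⊥bis P1·P2 via (52.96,54.485): [(54.6446, 36.0942) (95, 28.4044) (95, 65) (51.9968, 65)]  |A|=1359.9353
4. canonical 4-gon: [(54.6446, 36.0942) (95, 28.4044) (95, 65) (51.9968, 65)]
5. shoelace: 1359.9353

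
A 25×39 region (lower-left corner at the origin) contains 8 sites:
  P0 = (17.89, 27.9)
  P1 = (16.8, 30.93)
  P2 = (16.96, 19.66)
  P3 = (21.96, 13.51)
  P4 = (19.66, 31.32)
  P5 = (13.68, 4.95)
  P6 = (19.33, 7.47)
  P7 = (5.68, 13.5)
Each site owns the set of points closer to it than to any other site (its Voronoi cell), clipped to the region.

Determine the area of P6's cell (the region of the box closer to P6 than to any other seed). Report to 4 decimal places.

1. box [0,25]×[0,39]: [(0, 0) (25, 0) (25, 39) (0, 39)]
2. ⊥bis P6·P0 via (18.61,17.685): [(0, 16.3733) (0, 0) (25, 0) (25, 18.1354)]  |A|=431.3585
3. ⊥bis P6·P1 via (18.065,19.2): [(0, 16.3733) (0, 0) (25, 0) (25, 18.1354)]  |A|=431.3585
4. ⊥bis P6·P2 via (18.145,13.565): [(0, 10.0372) (0, 0) (25, 0) (25, 14.8978)]  |A|=311.6872
5. ⊥bis P6·P3 via (20.645,10.49): [(14.9912, 12.9518) (0, 10.0372) (0, 0) (25, 0) (25, 8.5937)]  |A|=280.1392
6. ⊥bis P6·P4 via (19.495,19.395): [(14.9912, 12.9518) (0, 10.0372) (0, 0) (25, 0) (25, 8.5937)]  |A|=280.1392
7. ⊥bis P6·P5 via (16.505,6.21): [(14.9912, 12.9518) (13.6172, 12.6847) (19.2748, 0) (25, 0) (25, 8.5937)]  |A|=89.5527
8. ⊥bis P6·P7 via (12.505,10.485): [(14.9912, 12.9518) (13.6172, 12.6847) (19.2748, 0) (25, 0) (25, 8.5937)]  |A|=89.5527
9. canonical 5-gon: [(14.9912, 12.9518) (13.6172, 12.6847) (19.2748, 0) (25, 0) (25, 8.5937)]
10. shoelace: 89.5527

Area of P6's cell: 89.5527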